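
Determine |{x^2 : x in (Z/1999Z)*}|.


For prime p, the number of non-zero quadratic residues is (p-1)/2.
= (1999-1)/2
= 999

999


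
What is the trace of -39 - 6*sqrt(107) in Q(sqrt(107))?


Tr(a + b*sqrt(d)) = (a + b*sqrt(d)) + (a - b*sqrt(d)) = 2a
= 2 * (-39)
= -78

-78


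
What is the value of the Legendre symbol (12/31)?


p = 31 is prime, so compute (12/31) with the reciprocity algorithm (Jacobi-symbol steps: pull out 2s via (2/n), flip via reciprocity, reduce):
  pull out 2: (2/31) = +1  (since 31 mod 8 = 7)
  pull out 2: (2/31) = +1  (since 31 mod 8 = 7)
  reciprocity: (3/31) -> -(31/3)
  reduce: (1/3)
  (1/3) = 1
Product of signs = -1
(12/31) = -1

-1


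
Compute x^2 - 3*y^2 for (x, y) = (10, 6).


x^2 - d*y^2
= 10^2 - 3*6^2
= 100 - 108
= -8

-8


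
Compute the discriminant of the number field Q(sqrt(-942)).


For K = Q(sqrt(d)) with d squarefree: disc(K) = d if d = 1 mod 4, and disc(K) = 4d if d = 2 or 3 mod 4.
Here d = -942, and d mod 4 = 2.
d = 2 mod 4, not 1 (O_K = Z[sqrt(d)]), so disc(K) = 4d = 4 * (-942) = -3768

-3768


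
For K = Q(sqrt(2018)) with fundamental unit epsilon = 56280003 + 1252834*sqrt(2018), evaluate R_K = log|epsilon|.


epsilon = 56280003 + 1252834*sqrt(2018)
= 1.1256e+08
R = ln(1.1256e+08)
= 18.5390

18.5390


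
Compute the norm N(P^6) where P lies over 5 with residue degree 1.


N(P^a) = p^(a*f)
= 5^(6*1)
= 5^6
= 15625

15625


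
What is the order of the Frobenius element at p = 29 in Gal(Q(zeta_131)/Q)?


The Frobenius at p in Gal(Q(zeta_n)/Q) = (Z/nZ)* is the class of p, so its order is ord_131(29), the smallest k >= 1 with 29^k = 1 mod 131.
n = 131 = 131, phi(131) = 130; the order divides phi(n).
Divisors of 130: 1, 2, 5, 10, 13, 26, 65, 130
Repeated squaring mod 131: 29^1 = 29, 29^2 = 55, 29^4 = 12, 29^8 = 13, 29^16 = 38, 29^32 = 3, 29^64 = 9, 29^128 = 81
Test divisors in increasing order:
  k=1: 29^1 = 29 mod 131
  k=2: 29^2 = 55 mod 131
  k=5: 29^5 = 12 * 29 = 86 mod 131
  k=10: 29^10 = 13 * 55 = 60 mod 131
  k=13: 29^13 = 13 * 12 * 29 = 70 mod 131
  k=26: 29^26 = 38 * 13 * 55 = 53 mod 131
  k=65: 29^65 = 9 * 29 = 130 mod 131
  k=130: 29^130 = 81 * 55 = 1 mod 131  <- first divisor giving 1
Order = 130

130


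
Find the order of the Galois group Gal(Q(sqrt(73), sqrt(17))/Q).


The 2 square roots of distinct primes are multiplicatively independent over Q,
so [K:Q] = 2^2 and Gal(K/Q) is isomorphic to (Z/2Z)^2.
|Gal| = 2^2 = 4

4


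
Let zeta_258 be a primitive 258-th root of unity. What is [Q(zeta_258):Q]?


The degree equals Euler's totient phi(258).
258 = 2 * 3 * 43
phi(258) = 84

84


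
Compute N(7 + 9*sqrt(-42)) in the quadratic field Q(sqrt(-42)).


N(a + b*sqrt(d)) = a^2 - d*b^2
= (7)^2 - (-42)*(9)^2
= 49 + 3402
= 3451

3451


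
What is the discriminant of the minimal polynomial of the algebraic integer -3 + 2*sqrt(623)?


The element -3 + 2*sqrt(623) has minimal polynomial:
x^2 + 6*x - 2483
Discriminant = (6)^2 - 4*(-2483)
= 36 + 9932
= 9968

9968


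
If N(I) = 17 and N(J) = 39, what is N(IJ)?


N(IJ) = N(I) * N(J)
= 17 * 39
= 663

663


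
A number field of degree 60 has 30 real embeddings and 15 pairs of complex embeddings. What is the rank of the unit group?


By Dirichlet's unit theorem:
rank = r1 + r2 - 1
= 30 + 15 - 1
= 44

44


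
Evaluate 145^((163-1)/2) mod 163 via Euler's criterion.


p = 163 is prime and the exponent is (p-1)/2 = 81, so by Euler's criterion 145^81 = (145/163) = +1 or -1 mod 163.
Compute by square-and-multiply:
  81 = 64 + 16 + 1 (binary 1010001)
  Repeated squaring mod 163: 145^1 = 145, 145^2 = 161, 145^4 = 4, 145^8 = 16, 145^16 = 93, 145^32 = 10, 145^64 = 100
  145^81 = 145^64 * 145^16 * 145^1 = 100 * 93 * 145 mod 163
    100 * 93 = 9300 = 9 mod 163
    9 * 145 = 1305 = 1 mod 163
  145^81 = 1 mod 163
Result 1: 145 is a quadratic residue mod 163.
145^81 mod 163 = 1

1


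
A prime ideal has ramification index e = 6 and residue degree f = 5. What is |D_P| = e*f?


|D_P| = e * f
= 6 * 5
= 30

30


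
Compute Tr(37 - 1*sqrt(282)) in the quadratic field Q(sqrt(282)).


Tr(a + b*sqrt(d)) = (a + b*sqrt(d)) + (a - b*sqrt(d)) = 2a
= 2 * (37)
= 74

74


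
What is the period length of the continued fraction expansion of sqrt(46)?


Run the CF algorithm for sqrt(46).
a_0 = floor(sqrt(46)) = 6; set m_0=0, q_0=1.
Recurrence: m' = q*a - m,  q' = (d - m'^2)/q,  a' = floor((a_0 + m')/q').
  step 1: m=6, q=10, a=1
  step 2: m=4, q=3, a=3
  step 3: m=5, q=7, a=1
  step 4: m=2, q=6, a=1
  step 5: m=4, q=5, a=2
  step 6: m=6, q=2, a=6
  step 7: m=6, q=5, a=2
  step 8: m=4, q=6, a=1
  step 9: m=2, q=7, a=1
  step 10: m=5, q=3, a=3
  step 11: m=4, q=10, a=1
  step 12: m=6, q=1, a=12
a_12 = 2*a_0 = 12, so the period closes here.
sqrt(46) = [6; 1, 3, 1, 1, 2, 6, 2, 1, 1, 3, 1, 12]
Period length = 12

12


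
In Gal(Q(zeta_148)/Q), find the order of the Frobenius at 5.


The Frobenius at p in Gal(Q(zeta_n)/Q) = (Z/nZ)* is the class of p, so its order is ord_148(5), the smallest k >= 1 with 5^k = 1 mod 148.
n = 148 = 2^2 * 37, phi(148) = 72; the order divides phi(n).
Divisors of 72: 1, 2, 3, 4, 6, 8, 9, 12, 18, 24, 36, 72
Repeated squaring mod 148: 5^1 = 5, 5^2 = 25, 5^4 = 33, 5^8 = 53, 5^16 = 145, 5^32 = 9, 5^64 = 81
Test divisors in increasing order:
  k=1: 5^1 = 5 mod 148
  k=2: 5^2 = 25 mod 148
  k=3: 5^3 = 25 * 5 = 125 mod 148
  k=4: 5^4 = 33 mod 148
  k=6: 5^6 = 33 * 25 = 85 mod 148
  k=8: 5^8 = 53 mod 148
  k=9: 5^9 = 53 * 5 = 117 mod 148
  k=12: 5^12 = 53 * 33 = 121 mod 148
  k=18: 5^18 = 145 * 25 = 73 mod 148
  k=24: 5^24 = 145 * 53 = 137 mod 148
  k=36: 5^36 = 9 * 33 = 1 mod 148  <- first divisor giving 1
Order = 36

36


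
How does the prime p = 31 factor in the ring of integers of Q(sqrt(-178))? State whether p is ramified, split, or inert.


K = Q(sqrt(-178)). Since d mod 4 = 2, disc(K) = -712.
Check p | disc: -712 mod 31 = 1.
p does not divide disc. Compute Legendre symbol (d/p):
8^((31-1)/2) mod 31 = 1
(d/p) = 1, so p splits: (p) = P*P' with e=1, f=1, g=2.
Therefore p is split.

split


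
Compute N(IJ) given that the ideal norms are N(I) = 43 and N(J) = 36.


N(IJ) = N(I) * N(J)
= 43 * 36
= 1548

1548


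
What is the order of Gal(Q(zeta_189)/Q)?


|Gal(Q(zeta_189)/Q)| = phi(189)
= 108

108


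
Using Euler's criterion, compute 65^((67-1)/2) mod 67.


p = 67 is prime and the exponent is (p-1)/2 = 33, so by Euler's criterion 65^33 = (65/67) = +1 or -1 mod 67.
Compute by square-and-multiply:
  33 = 32 + 1 (binary 100001)
  Repeated squaring mod 67: 65^1 = 65, 65^2 = 4, 65^4 = 16, 65^8 = 55, 65^16 = 10, 65^32 = 33
  65^33 = 65^32 * 65^1 = 33 * 65 mod 67
    33 * 65 = 2145 = 1 mod 67
  65^33 = 1 mod 67
Result 1: 65 is a quadratic residue mod 67.
65^33 mod 67 = 1

1


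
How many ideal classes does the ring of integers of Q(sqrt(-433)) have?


K = Q(sqrt(-433)). d mod 4 = 3, so D = disc(K) = 4d = -1732
h(K) equals the number of primitive reduced positive-definite forms (a, b, c) = a*x^2 + b*x*y + c*y^2 with b^2 - 4ac = D,
where reduced means |b| <= a <= c, with b >= 0 whenever |b| = a or a = c, and primitive means gcd(a, b, c) = 1.
Reduced forces 3a^2 <= |D| = 1732, so 1 <= a <= 24; b must have the parity of D, and c = (b^2 - D)/(4a) must be an integer >= a.
Enumerate a = 1..24, b in [-a, a]:
  a=1: (1, 0, 433)  [1]
  a=2: (2, 2, 217)  [1]
  a=3..6: none
  a=7: (7, -2, 62), (7, 2, 62)  [2]
  a=8..12: none
  a=13: (13, -6, 34), (13, 6, 34)  [2]
  a=14: (14, -2, 31), (14, 2, 31)  [2]
  a=15..16: none
  a=17: (17, -6, 26), (17, 6, 26)  [2]
  a=18: none
  a=19: (19, -4, 23), (19, 4, 23)  [2]
  a=20..24: none
Total reduced forms: 1 + 1 + 2 + 2 + 2 + 2 + 2 = 12
h = 12

12


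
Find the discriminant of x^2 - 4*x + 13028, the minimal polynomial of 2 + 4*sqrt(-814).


The element 2 + 4*sqrt(-814) has minimal polynomial:
x^2 - 4*x + 13028
Discriminant = (-4)^2 - 4*(13028)
= 16 - 52112
= -52096

-52096


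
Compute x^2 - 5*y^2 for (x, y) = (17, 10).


x^2 - d*y^2
= 17^2 - 5*10^2
= 289 - 500
= -211

-211


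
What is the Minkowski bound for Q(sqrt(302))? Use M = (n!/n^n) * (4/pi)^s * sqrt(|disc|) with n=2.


d = 302, d mod 4 = 2, so disc(K) = 4d = 1208; |disc(K)| = 1208
Real quadratic field, so n = 2, s = r2 = 0, r1 = 2
M = (n!/n^n) * (4/pi)^s * sqrt(|disc(K)|) = (2!/2^2) * (4/pi)^0 * sqrt(1208)
= 0.5 * 1.000000 * 34.756294
= 17.3781

17.3781


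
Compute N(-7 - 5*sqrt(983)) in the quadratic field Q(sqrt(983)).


N(a + b*sqrt(d)) = a^2 - d*b^2
= (-7)^2 - (983)*(-5)^2
= 49 - 24575
= -24526

-24526


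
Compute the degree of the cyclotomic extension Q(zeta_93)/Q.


The degree equals Euler's totient phi(93).
93 = 3 * 31
phi(93) = 60

60


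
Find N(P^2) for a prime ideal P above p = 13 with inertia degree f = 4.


N(P^a) = p^(a*f)
= 13^(2*4)
= 13^8
= 815730721

815730721


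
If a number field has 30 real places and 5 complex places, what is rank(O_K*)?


By Dirichlet's unit theorem:
rank = r1 + r2 - 1
= 30 + 5 - 1
= 34

34


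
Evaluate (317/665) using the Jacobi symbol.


Compute (317/665) via quadratic reciprocity:
  reciprocity: (317/665) -> +(665/317)
  reduce: (31/317)
  reciprocity: (31/317) -> +(317/31)
  reduce: (7/31)
  reciprocity: (7/31) -> -(31/7)
  reduce: (3/7)
  reciprocity: (3/7) -> -(7/3)
  reduce: (1/3)
  (1/3) = 1
Product of signs = 1

1


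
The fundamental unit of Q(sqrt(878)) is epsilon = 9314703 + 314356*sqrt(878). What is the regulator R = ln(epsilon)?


epsilon = 9314703 + 314356*sqrt(878)
= 1.8629e+07
R = ln(1.8629e+07)
= 16.7403

16.7403


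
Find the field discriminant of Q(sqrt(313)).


For K = Q(sqrt(d)) with d squarefree: disc(K) = d if d = 1 mod 4, and disc(K) = 4d if d = 2 or 3 mod 4.
Here d = 313, and d mod 4 = 1.
d = 1 mod 4 (O_K = Z[(1+sqrt(d))/2]), so disc(K) = d = 313

313


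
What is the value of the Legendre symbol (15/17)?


p = 17 is prime, so compute (15/17) with the reciprocity algorithm (Jacobi-symbol steps: pull out 2s via (2/n), flip via reciprocity, reduce):
  reciprocity: (15/17) -> +(17/15)
  reduce: (2/15)
  pull out 2: (2/15) = +1  (since 15 mod 8 = 7)
  (1/15) = 1
Product of signs = 1
(15/17) = 1

1


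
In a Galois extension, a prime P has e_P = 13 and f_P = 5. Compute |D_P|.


|D_P| = e * f
= 13 * 5
= 65

65


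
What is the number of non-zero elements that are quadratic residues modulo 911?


For prime p, the number of non-zero quadratic residues is (p-1)/2.
= (911-1)/2
= 455

455


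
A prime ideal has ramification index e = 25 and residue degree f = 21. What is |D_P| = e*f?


|D_P| = e * f
= 25 * 21
= 525

525


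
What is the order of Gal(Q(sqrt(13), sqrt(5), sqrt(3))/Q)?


The 3 square roots of distinct primes are multiplicatively independent over Q,
so [K:Q] = 2^3 and Gal(K/Q) is isomorphic to (Z/2Z)^3.
|Gal| = 2^3 = 8

8


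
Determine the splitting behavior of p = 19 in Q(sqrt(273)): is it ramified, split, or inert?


K = Q(sqrt(273)). Since d mod 4 = 1, disc(K) = 273.
Check p | disc: 273 mod 19 = 7.
p does not divide disc. Compute Legendre symbol (d/p):
7^((19-1)/2) mod 19 = 1
(d/p) = 1, so p splits: (p) = P*P' with e=1, f=1, g=2.
Therefore p is split.

split


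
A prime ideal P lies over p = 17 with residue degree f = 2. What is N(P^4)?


N(P^a) = p^(a*f)
= 17^(4*2)
= 17^8
= 6975757441

6975757441


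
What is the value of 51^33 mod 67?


p = 67 is prime and the exponent is (p-1)/2 = 33, so by Euler's criterion 51^33 = (51/67) = +1 or -1 mod 67.
Compute by square-and-multiply:
  33 = 32 + 1 (binary 100001)
  Repeated squaring mod 67: 51^1 = 51, 51^2 = 55, 51^4 = 10, 51^8 = 33, 51^16 = 17, 51^32 = 21
  51^33 = 51^32 * 51^1 = 21 * 51 mod 67
    21 * 51 = 1071 = 66 mod 67
  51^33 = 66 mod 67
Result 66 = p - 1 = -1 mod 67: 51 is a quadratic non-residue mod 67. As a residue in [0, p-1] the value is 66.
51^33 mod 67 = 66

66


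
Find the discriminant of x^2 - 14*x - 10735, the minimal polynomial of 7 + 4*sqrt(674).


The element 7 + 4*sqrt(674) has minimal polynomial:
x^2 - 14*x - 10735
Discriminant = (-14)^2 - 4*(-10735)
= 196 + 42940
= 43136

43136


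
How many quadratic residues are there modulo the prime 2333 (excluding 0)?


For prime p, the number of non-zero quadratic residues is (p-1)/2.
= (2333-1)/2
= 1166

1166


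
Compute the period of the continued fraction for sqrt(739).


Run the CF algorithm for sqrt(739).
a_0 = floor(sqrt(739)) = 27; set m_0=0, q_0=1.
Recurrence: m' = q*a - m,  q' = (d - m'^2)/q,  a' = floor((a_0 + m')/q').
  step 1: m=27, q=10, a=5
  step 2: m=23, q=21, a=2
  step 3: m=19, q=18, a=2
  step 4: m=17, q=25, a=1
  step 5: m=8, q=27, a=1
  step 6: m=19, q=14, a=3
  step 7: m=23, q=15, a=3
  step 8: m=22, q=17, a=2
  step 9: m=12, q=35, a=1
  step 10: m=23, q=6, a=8
  step 11: m=25, q=19, a=2
  step 12: m=13, q=30, a=1
  step 13: m=17, q=15, a=2
  step 14: m=13, q=38, a=1
  step 15: m=25, q=3, a=17
  step 16: m=26, q=21, a=2
  step 17: m=16, q=23, a=1
  step 18: m=7, q=30, a=1
  step 19: m=23, q=7, a=7
  step 20: m=26, q=9, a=5
  step 21: m=19, q=42, a=1
  step 22: m=23, q=5, a=10
  step 23: m=27, q=2, a=27
  step 24: m=27, q=5, a=10
  step 25: m=23, q=42, a=1
  step 26: m=19, q=9, a=5
  step 27: m=26, q=7, a=7
  step 28: m=23, q=30, a=1
  step 29: m=7, q=23, a=1
  step 30: m=16, q=21, a=2
  step 31: m=26, q=3, a=17
  step 32: m=25, q=38, a=1
  step 33: m=13, q=15, a=2
  step 34: m=17, q=30, a=1
  step 35: m=13, q=19, a=2
  step 36: m=25, q=6, a=8
  step 37: m=23, q=35, a=1
  step 38: m=12, q=17, a=2
  step 39: m=22, q=15, a=3
  step 40: m=23, q=14, a=3
  step 41: m=19, q=27, a=1
  step 42: m=8, q=25, a=1
  step 43: m=17, q=18, a=2
  step 44: m=19, q=21, a=2
  step 45: m=23, q=10, a=5
  step 46: m=27, q=1, a=54
a_46 = 2*a_0 = 54, so the period closes here.
sqrt(739) = [27; 5, 2, 2, 1, 1, 3, 3, 2, 1, 8, 2, 1, 2, 1, 17, 2, 1, 1, 7, 5, 1, 10, 27, 10, 1, 5, 7, 1, 1, 2, 17, 1, 2, 1, 2, 8, 1, 2, 3, 3, 1, 1, 2, 2, 5, 54]
Period length = 46

46


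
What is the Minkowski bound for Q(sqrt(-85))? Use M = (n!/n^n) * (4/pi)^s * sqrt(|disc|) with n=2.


d = -85, d mod 4 = 3, so disc(K) = 4d = -340; |disc(K)| = 340
Imaginary quadratic field, so n = 2, s = r2 = 1, r1 = 0
M = (n!/n^n) * (4/pi)^s * sqrt(|disc(K)|) = (2!/2^2) * (4/pi)^1 * sqrt(340)
= 0.5 * 1.273240 * 18.439089
= 11.7387

11.7387


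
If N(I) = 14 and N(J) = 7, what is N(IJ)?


N(IJ) = N(I) * N(J)
= 14 * 7
= 98

98


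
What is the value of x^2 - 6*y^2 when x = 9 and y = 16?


x^2 - d*y^2
= 9^2 - 6*16^2
= 81 - 1536
= -1455

-1455


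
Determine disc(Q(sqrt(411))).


For K = Q(sqrt(d)) with d squarefree: disc(K) = d if d = 1 mod 4, and disc(K) = 4d if d = 2 or 3 mod 4.
Here d = 411, and d mod 4 = 3.
d = 3 mod 4, not 1 (O_K = Z[sqrt(d)]), so disc(K) = 4d = 4 * (411) = 1644

1644


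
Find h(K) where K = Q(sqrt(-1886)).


K = Q(sqrt(-1886)). d mod 4 = 2, so D = disc(K) = 4d = -7544
h(K) equals the number of primitive reduced positive-definite forms (a, b, c) = a*x^2 + b*x*y + c*y^2 with b^2 - 4ac = D,
where reduced means |b| <= a <= c, with b >= 0 whenever |b| = a or a = c, and primitive means gcd(a, b, c) = 1.
Reduced forces 3a^2 <= |D| = 7544, so 1 <= a <= 50; b must have the parity of D, and c = (b^2 - D)/(4a) must be an integer >= a.
Enumerate a = 1..50, b in [-a, a]:
  a=1: (1, 0, 1886)  [1]
  a=2: (2, 0, 943)  [1]
  a=3: (3, -2, 629), (3, 2, 629)  [2]
  a=4: none
  a=5: (5, -4, 378), (5, 4, 378)  [2]
  a=6: (6, -4, 315), (6, 4, 315)  [2]
  a=7: (7, -4, 270), (7, 4, 270)  [2]
  a=8: none
  a=9: (9, -4, 210), (9, 4, 210)  [2]
  a=10: (10, -4, 189), (10, 4, 189)  [2]
  a=11..12: none
  a=13: (13, -10, 147), (13, 10, 147)  [2]
  a=14: (14, -4, 135), (14, 4, 135)  [2]
  a=15: (15, -14, 129), (15, -4, 126), (15, 4, 126), (15, 14, 129)  [4]
  a=16: none
  a=17: (17, -2, 111), (17, 2, 111)  [2]
  a=18: (18, -4, 105), (18, 4, 105)  [2]
  a=19..20: none
  a=21: (21, -10, 91), (21, -4, 90), (21, 4, 90), (21, 10, 91)  [4]
  a=22: none
  a=23: (23, 0, 82)  [1]
  a=24: none
  a=25: (25, -16, 78), (25, 16, 78)  [2]
  a=26: (26, -16, 75), (26, 16, 75)  [2]
  a=27: (27, -4, 70), (27, 4, 70)  [2]
  a=28: none
  a=29: (29, -24, 70), (29, 24, 70)  [2]
  a=30: (30, -16, 65), (30, -4, 63), (30, 4, 63), (30, 16, 65)  [4]
  a=31: (31, -12, 62), (31, 12, 62)  [2]
  a=32..33: none
  a=34: (34, -32, 63), (34, 32, 63)  [2]
  a=35: (35, -24, 58), (35, -4, 54), (35, 4, 54), (35, 24, 58)  [4]
  a=36: none
  a=37: (37, -2, 51), (37, 2, 51)  [2]
  a=38: none
  a=39: (39, -16, 50), (39, -10, 49), (39, 10, 49), (39, 16, 50)  [4]
  a=40: none
  a=41: (41, 0, 46)  [1]
  a=42: (42, -32, 51), (42, -4, 45), (42, 4, 45), (42, 32, 51)  [4]
  a=43: (43, -14, 45), (43, 14, 45)  [2]
  a=44..50: none
Total reduced forms: 1 + 1 + 2 + 2 + 2 + 2 + 2 + 2 + 2 + 2 + 4 + 2 + 2 + 4 + 1 + 2 + 2 + 2 + 2 + 4 + 2 + 2 + 4 + 2 + 4 + 1 + 4 + 2 = 64
h = 64

64


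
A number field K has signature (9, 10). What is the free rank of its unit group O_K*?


By Dirichlet's unit theorem:
rank = r1 + r2 - 1
= 9 + 10 - 1
= 18

18


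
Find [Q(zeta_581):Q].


The degree equals Euler's totient phi(581).
581 = 7 * 83
phi(581) = 492

492


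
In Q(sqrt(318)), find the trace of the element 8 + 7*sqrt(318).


Tr(a + b*sqrt(d)) = (a + b*sqrt(d)) + (a - b*sqrt(d)) = 2a
= 2 * (8)
= 16

16


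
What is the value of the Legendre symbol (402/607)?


p = 607 is prime, so compute (402/607) with the reciprocity algorithm (Jacobi-symbol steps: pull out 2s via (2/n), flip via reciprocity, reduce):
  pull out 2: (2/607) = +1  (since 607 mod 8 = 7)
  reciprocity: (201/607) -> +(607/201)
  reduce: (4/201)
  pull out 2: (2/201) = +1  (since 201 mod 8 = 1)
  pull out 2: (2/201) = +1  (since 201 mod 8 = 1)
  (1/201) = 1
Product of signs = 1
(402/607) = 1

1


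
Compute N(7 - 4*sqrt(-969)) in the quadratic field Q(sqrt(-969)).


N(a + b*sqrt(d)) = a^2 - d*b^2
= (7)^2 - (-969)*(-4)^2
= 49 + 15504
= 15553

15553


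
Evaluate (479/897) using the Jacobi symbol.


Compute (479/897) via quadratic reciprocity:
  reciprocity: (479/897) -> +(897/479)
  reduce: (418/479)
  pull out 2: (2/479) = +1  (since 479 mod 8 = 7)
  reciprocity: (209/479) -> +(479/209)
  reduce: (61/209)
  reciprocity: (61/209) -> +(209/61)
  reduce: (26/61)
  pull out 2: (2/61) = -1  (since 61 mod 8 = 5)
  reciprocity: (13/61) -> +(61/13)
  reduce: (9/13)
  reciprocity: (9/13) -> +(13/9)
  reduce: (4/9)
  pull out 2: (2/9) = +1  (since 9 mod 8 = 1)
  pull out 2: (2/9) = +1  (since 9 mod 8 = 1)
  (1/9) = 1
Product of signs = -1

-1


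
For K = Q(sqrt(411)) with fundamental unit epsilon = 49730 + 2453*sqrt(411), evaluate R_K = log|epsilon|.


epsilon = 49730 + 2453*sqrt(411)
= 99460.0000
R = ln(99460.0000)
= 11.5075

11.5075


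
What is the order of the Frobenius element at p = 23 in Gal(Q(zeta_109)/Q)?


The Frobenius at p in Gal(Q(zeta_n)/Q) = (Z/nZ)* is the class of p, so its order is ord_109(23), the smallest k >= 1 with 23^k = 1 mod 109.
n = 109 = 109, phi(109) = 108; the order divides phi(n).
Divisors of 108: 1, 2, 3, 4, 6, 9, 12, 18, 27, 36, 54, 108
Repeated squaring mod 109: 23^1 = 23, 23^2 = 93, 23^4 = 38, 23^8 = 27, 23^16 = 75, 23^32 = 66, 23^64 = 105
Test divisors in increasing order:
  k=1: 23^1 = 23 mod 109
  k=2: 23^2 = 93 mod 109
  k=3: 23^3 = 93 * 23 = 68 mod 109
  k=4: 23^4 = 38 mod 109
  k=6: 23^6 = 38 * 93 = 46 mod 109
  k=9: 23^9 = 27 * 23 = 76 mod 109
  k=12: 23^12 = 27 * 38 = 45 mod 109
  k=18: 23^18 = 75 * 93 = 108 mod 109
  k=27: 23^27 = 75 * 27 * 93 * 23 = 33 mod 109
  k=36: 23^36 = 66 * 38 = 1 mod 109  <- first divisor giving 1
Order = 36

36


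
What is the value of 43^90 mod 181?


p = 181 is prime and the exponent is (p-1)/2 = 90, so by Euler's criterion 43^90 = (43/181) = +1 or -1 mod 181.
Compute by square-and-multiply:
  90 = 64 + 16 + 8 + 2 (binary 1011010)
  Repeated squaring mod 181: 43^1 = 43, 43^2 = 39, 43^4 = 73, 43^8 = 80, 43^16 = 65, 43^32 = 62, 43^64 = 43
  43^90 = 43^64 * 43^16 * 43^8 * 43^2 = 43 * 65 * 80 * 39 mod 181
    43 * 65 = 2795 = 80 mod 181
    80 * 80 = 6400 = 65 mod 181
    65 * 39 = 2535 = 1 mod 181
  43^90 = 1 mod 181
Result 1: 43 is a quadratic residue mod 181.
43^90 mod 181 = 1

1


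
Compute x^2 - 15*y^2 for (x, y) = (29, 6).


x^2 - d*y^2
= 29^2 - 15*6^2
= 841 - 540
= 301

301


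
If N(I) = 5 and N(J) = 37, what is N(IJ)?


N(IJ) = N(I) * N(J)
= 5 * 37
= 185

185


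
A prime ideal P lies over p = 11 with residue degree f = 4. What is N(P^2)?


N(P^a) = p^(a*f)
= 11^(2*4)
= 11^8
= 214358881

214358881


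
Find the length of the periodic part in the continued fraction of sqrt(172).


Run the CF algorithm for sqrt(172).
a_0 = floor(sqrt(172)) = 13; set m_0=0, q_0=1.
Recurrence: m' = q*a - m,  q' = (d - m'^2)/q,  a' = floor((a_0 + m')/q').
  step 1: m=13, q=3, a=8
  step 2: m=11, q=17, a=1
  step 3: m=6, q=8, a=2
  step 4: m=10, q=9, a=2
  step 5: m=8, q=12, a=1
  step 6: m=4, q=13, a=1
  step 7: m=9, q=7, a=3
  step 8: m=12, q=4, a=6
  step 9: m=12, q=7, a=3
  step 10: m=9, q=13, a=1
  step 11: m=4, q=12, a=1
  step 12: m=8, q=9, a=2
  step 13: m=10, q=8, a=2
  step 14: m=6, q=17, a=1
  step 15: m=11, q=3, a=8
  step 16: m=13, q=1, a=26
a_16 = 2*a_0 = 26, so the period closes here.
sqrt(172) = [13; 8, 1, 2, 2, 1, 1, 3, 6, 3, 1, 1, 2, 2, 1, 8, 26]
Period length = 16

16


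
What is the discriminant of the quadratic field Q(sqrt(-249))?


For K = Q(sqrt(d)) with d squarefree: disc(K) = d if d = 1 mod 4, and disc(K) = 4d if d = 2 or 3 mod 4.
Here d = -249, and d mod 4 = 3.
d = 3 mod 4, not 1 (O_K = Z[sqrt(d)]), so disc(K) = 4d = 4 * (-249) = -996

-996


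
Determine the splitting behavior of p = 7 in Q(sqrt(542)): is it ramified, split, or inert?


K = Q(sqrt(542)). Since d mod 4 = 2, disc(K) = 2168.
Check p | disc: 2168 mod 7 = 5.
p does not divide disc. Compute Legendre symbol (d/p):
3^((7-1)/2) mod 7 = -1
(d/p) = -1, so p is inert: (p) stays prime with e=1, f=2, g=1.
Therefore p is inert.

inert


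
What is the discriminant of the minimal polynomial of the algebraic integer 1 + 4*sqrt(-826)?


The element 1 + 4*sqrt(-826) has minimal polynomial:
x^2 - 2*x + 13217
Discriminant = (-2)^2 - 4*(13217)
= 4 - 52868
= -52864

-52864


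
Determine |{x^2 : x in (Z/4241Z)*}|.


For prime p, the number of non-zero quadratic residues is (p-1)/2.
= (4241-1)/2
= 2120

2120


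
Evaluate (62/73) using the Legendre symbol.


p = 73 is prime, so compute (62/73) with the reciprocity algorithm (Jacobi-symbol steps: pull out 2s via (2/n), flip via reciprocity, reduce):
  pull out 2: (2/73) = +1  (since 73 mod 8 = 1)
  reciprocity: (31/73) -> +(73/31)
  reduce: (11/31)
  reciprocity: (11/31) -> -(31/11)
  reduce: (9/11)
  reciprocity: (9/11) -> +(11/9)
  reduce: (2/9)
  pull out 2: (2/9) = +1  (since 9 mod 8 = 1)
  (1/9) = 1
Product of signs = -1
(62/73) = -1

-1


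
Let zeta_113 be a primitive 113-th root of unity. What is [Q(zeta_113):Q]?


The degree equals Euler's totient phi(113).
113 = 113
phi(113) = 112

112


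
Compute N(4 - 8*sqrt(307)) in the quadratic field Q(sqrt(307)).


N(a + b*sqrt(d)) = a^2 - d*b^2
= (4)^2 - (307)*(-8)^2
= 16 - 19648
= -19632

-19632


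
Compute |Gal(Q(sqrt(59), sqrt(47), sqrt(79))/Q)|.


The 3 square roots of distinct primes are multiplicatively independent over Q,
so [K:Q] = 2^3 and Gal(K/Q) is isomorphic to (Z/2Z)^3.
|Gal| = 2^3 = 8

8


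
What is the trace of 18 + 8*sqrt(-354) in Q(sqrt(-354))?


Tr(a + b*sqrt(d)) = (a + b*sqrt(d)) + (a - b*sqrt(d)) = 2a
= 2 * (18)
= 36

36


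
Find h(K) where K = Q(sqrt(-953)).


K = Q(sqrt(-953)). d mod 4 = 3, so D = disc(K) = 4d = -3812
h(K) equals the number of primitive reduced positive-definite forms (a, b, c) = a*x^2 + b*x*y + c*y^2 with b^2 - 4ac = D,
where reduced means |b| <= a <= c, with b >= 0 whenever |b| = a or a = c, and primitive means gcd(a, b, c) = 1.
Reduced forces 3a^2 <= |D| = 3812, so 1 <= a <= 35; b must have the parity of D, and c = (b^2 - D)/(4a) must be an integer >= a.
Enumerate a = 1..35, b in [-a, a]:
  a=1: (1, 0, 953)  [1]
  a=2: (2, 2, 477)  [1]
  a=3: (3, -2, 318), (3, 2, 318)  [2]
  a=4..5: none
  a=6: (6, -2, 159), (6, 2, 159)  [2]
  a=7..8: none
  a=9: (9, -2, 106), (9, 2, 106)  [2]
  a=10: none
  a=11: (11, -4, 87), (11, 4, 87)  [2]
  a=12: none
  a=13: (13, -6, 74), (13, 6, 74)  [2]
  a=14..16: none
  a=17: (17, -8, 57), (17, 8, 57)  [2]
  a=18: (18, -2, 53), (18, 2, 53)  [2]
  a=19: (19, -8, 51), (19, 8, 51)  [2]
  a=20..21: none
  a=22: (22, -18, 47), (22, 18, 47)  [2]
  a=23: (23, -12, 43), (23, 12, 43)  [2]
  a=24..25: none
  a=26: (26, -6, 37), (26, 6, 37)  [2]
  a=27: (27, -20, 39), (27, 20, 39)  [2]
  a=28: none
  a=29: (29, -4, 33), (29, 4, 33)  [2]
  a=30: none
  a=31: (31, -30, 38), (31, 30, 38)  [2]
  a=32: none
  a=33: (33, -26, 34), (33, 26, 34)  [2]
  a=34..35: none
Total reduced forms: 1 + 1 + 2 + 2 + 2 + 2 + 2 + 2 + 2 + 2 + 2 + 2 + 2 + 2 + 2 + 2 + 2 = 32
h = 32

32


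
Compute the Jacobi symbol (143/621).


Compute (143/621) via quadratic reciprocity:
  reciprocity: (143/621) -> +(621/143)
  reduce: (49/143)
  reciprocity: (49/143) -> +(143/49)
  reduce: (45/49)
  reciprocity: (45/49) -> +(49/45)
  reduce: (4/45)
  pull out 2: (2/45) = -1  (since 45 mod 8 = 5)
  pull out 2: (2/45) = -1  (since 45 mod 8 = 5)
  (1/45) = 1
Product of signs = 1

1


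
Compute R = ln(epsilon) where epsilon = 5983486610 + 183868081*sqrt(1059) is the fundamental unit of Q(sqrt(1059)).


epsilon = 5983486610 + 183868081*sqrt(1059)
= 1.1967e+10
R = ln(1.1967e+10)
= 23.2054

23.2054


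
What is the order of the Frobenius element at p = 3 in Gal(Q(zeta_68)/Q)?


The Frobenius at p in Gal(Q(zeta_n)/Q) = (Z/nZ)* is the class of p, so its order is ord_68(3), the smallest k >= 1 with 3^k = 1 mod 68.
n = 68 = 2^2 * 17, phi(68) = 32; the order divides phi(n).
Divisors of 32: 1, 2, 4, 8, 16, 32
Repeated squaring mod 68: 3^1 = 3, 3^2 = 9, 3^4 = 13, 3^8 = 33, 3^16 = 1, 3^32 = 1
Test divisors in increasing order:
  k=1: 3^1 = 3 mod 68
  k=2: 3^2 = 9 mod 68
  k=4: 3^4 = 13 mod 68
  k=8: 3^8 = 33 mod 68
  k=16: 3^16 = 1 mod 68  <- first divisor giving 1
Order = 16

16


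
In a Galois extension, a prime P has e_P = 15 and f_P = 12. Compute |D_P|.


|D_P| = e * f
= 15 * 12
= 180

180


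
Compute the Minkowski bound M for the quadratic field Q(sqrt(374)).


d = 374, d mod 4 = 2, so disc(K) = 4d = 1496; |disc(K)| = 1496
Real quadratic field, so n = 2, s = r2 = 0, r1 = 2
M = (n!/n^n) * (4/pi)^s * sqrt(|disc(K)|) = (2!/2^2) * (4/pi)^0 * sqrt(1496)
= 0.5 * 1.000000 * 38.678159
= 19.3391

19.3391


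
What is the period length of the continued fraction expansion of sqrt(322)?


Run the CF algorithm for sqrt(322).
a_0 = floor(sqrt(322)) = 17; set m_0=0, q_0=1.
Recurrence: m' = q*a - m,  q' = (d - m'^2)/q,  a' = floor((a_0 + m')/q').
  step 1: m=17, q=33, a=1
  step 2: m=16, q=2, a=16
  step 3: m=16, q=33, a=1
  step 4: m=17, q=1, a=34
a_4 = 2*a_0 = 34, so the period closes here.
sqrt(322) = [17; 1, 16, 1, 34]
Period length = 4

4


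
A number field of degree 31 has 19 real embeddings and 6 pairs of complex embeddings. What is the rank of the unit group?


By Dirichlet's unit theorem:
rank = r1 + r2 - 1
= 19 + 6 - 1
= 24

24


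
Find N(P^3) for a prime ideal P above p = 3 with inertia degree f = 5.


N(P^a) = p^(a*f)
= 3^(3*5)
= 3^15
= 14348907

14348907


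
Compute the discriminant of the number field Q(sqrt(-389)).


For K = Q(sqrt(d)) with d squarefree: disc(K) = d if d = 1 mod 4, and disc(K) = 4d if d = 2 or 3 mod 4.
Here d = -389, and d mod 4 = 3.
d = 3 mod 4, not 1 (O_K = Z[sqrt(d)]), so disc(K) = 4d = 4 * (-389) = -1556

-1556


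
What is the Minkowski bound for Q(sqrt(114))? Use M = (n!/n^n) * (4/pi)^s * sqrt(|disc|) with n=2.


d = 114, d mod 4 = 2, so disc(K) = 4d = 456; |disc(K)| = 456
Real quadratic field, so n = 2, s = r2 = 0, r1 = 2
M = (n!/n^n) * (4/pi)^s * sqrt(|disc(K)|) = (2!/2^2) * (4/pi)^0 * sqrt(456)
= 0.5 * 1.000000 * 21.354157
= 10.6771

10.6771


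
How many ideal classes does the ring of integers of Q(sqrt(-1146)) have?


K = Q(sqrt(-1146)). d mod 4 = 2, so D = disc(K) = 4d = -4584
h(K) equals the number of primitive reduced positive-definite forms (a, b, c) = a*x^2 + b*x*y + c*y^2 with b^2 - 4ac = D,
where reduced means |b| <= a <= c, with b >= 0 whenever |b| = a or a = c, and primitive means gcd(a, b, c) = 1.
Reduced forces 3a^2 <= |D| = 4584, so 1 <= a <= 39; b must have the parity of D, and c = (b^2 - D)/(4a) must be an integer >= a.
Enumerate a = 1..39, b in [-a, a]:
  a=1: (1, 0, 1146)  [1]
  a=2: (2, 0, 573)  [1]
  a=3: (3, 0, 382)  [1]
  a=4: none
  a=5: (5, -4, 230), (5, 4, 230)  [2]
  a=6: (6, 0, 191)  [1]
  a=7: (7, -6, 165), (7, 6, 165)  [2]
  a=8..9: none
  a=10: (10, -4, 115), (10, 4, 115)  [2]
  a=11: (11, -6, 105), (11, 6, 105)  [2]
  a=12..13: none
  a=14: (14, -8, 83), (14, 8, 83)  [2]
  a=15: (15, -6, 77), (15, 6, 77)  [2]
  a=16..20: none
  a=21: (21, -6, 55), (21, 6, 55)  [2]
  a=22: (22, -16, 55), (22, 16, 55)  [2]
  a=23: (23, -4, 50), (23, 4, 50)  [2]
  a=24: none
  a=25: (25, -4, 46), (25, 4, 46)  [2]
  a=26..29: none
  a=30: (30, -24, 43), (30, 24, 43)  [2]
  a=31: (31, -2, 37), (31, 2, 37)  [2]
  a=32: none
  a=33: (33, -6, 35), (33, 6, 35)  [2]
  a=34: none
  a=35: (35, -34, 41), (35, 34, 41)  [2]
  a=36..39: none
Total reduced forms: 1 + 1 + 1 + 2 + 1 + 2 + 2 + 2 + 2 + 2 + 2 + 2 + 2 + 2 + 2 + 2 + 2 + 2 = 32
h = 32

32


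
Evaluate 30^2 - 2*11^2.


x^2 - d*y^2
= 30^2 - 2*11^2
= 900 - 242
= 658

658


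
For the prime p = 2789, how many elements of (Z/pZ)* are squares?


For prime p, the number of non-zero quadratic residues is (p-1)/2.
= (2789-1)/2
= 1394

1394


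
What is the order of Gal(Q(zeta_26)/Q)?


|Gal(Q(zeta_26)/Q)| = phi(26)
= 12

12


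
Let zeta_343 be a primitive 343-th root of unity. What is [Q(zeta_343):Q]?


The degree equals Euler's totient phi(343).
343 = 7^3
phi(343) = 294

294


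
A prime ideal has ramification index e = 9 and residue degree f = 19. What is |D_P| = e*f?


|D_P| = e * f
= 9 * 19
= 171

171


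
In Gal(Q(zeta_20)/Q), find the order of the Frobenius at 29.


The Frobenius at p in Gal(Q(zeta_n)/Q) = (Z/nZ)* is the class of p, so its order is ord_20(29), the smallest k >= 1 with 29^k = 1 mod 20.
n = 20 = 2^2 * 5, phi(20) = 8; the order divides phi(n).
Divisors of 8: 1, 2, 4, 8
Repeated squaring mod 20: 29^1 = 9, 29^2 = 1, 29^4 = 1, 29^8 = 1
Test divisors in increasing order:
  k=1: 29^1 = 9 mod 20
  k=2: 29^2 = 1 mod 20  <- first divisor giving 1
Order = 2

2


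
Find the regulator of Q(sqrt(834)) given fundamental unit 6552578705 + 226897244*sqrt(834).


epsilon = 6552578705 + 226897244*sqrt(834)
= 1.3105e+10
R = ln(1.3105e+10)
= 23.2963

23.2963


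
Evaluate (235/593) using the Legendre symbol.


p = 593 is prime, so compute (235/593) with the reciprocity algorithm (Jacobi-symbol steps: pull out 2s via (2/n), flip via reciprocity, reduce):
  reciprocity: (235/593) -> +(593/235)
  reduce: (123/235)
  reciprocity: (123/235) -> -(235/123)
  reduce: (112/123)
  pull out 2: (2/123) = -1  (since 123 mod 8 = 3)
  pull out 2: (2/123) = -1  (since 123 mod 8 = 3)
  pull out 2: (2/123) = -1  (since 123 mod 8 = 3)
  pull out 2: (2/123) = -1  (since 123 mod 8 = 3)
  reciprocity: (7/123) -> -(123/7)
  reduce: (4/7)
  pull out 2: (2/7) = +1  (since 7 mod 8 = 7)
  pull out 2: (2/7) = +1  (since 7 mod 8 = 7)
  (1/7) = 1
Product of signs = 1
(235/593) = 1

1


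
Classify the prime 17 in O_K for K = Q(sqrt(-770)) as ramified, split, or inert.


K = Q(sqrt(-770)). Since d mod 4 = 2, disc(K) = -3080.
Check p | disc: -3080 mod 17 = 14.
p does not divide disc. Compute Legendre symbol (d/p):
12^((17-1)/2) mod 17 = -1
(d/p) = -1, so p is inert: (p) stays prime with e=1, f=2, g=1.
Therefore p is inert.

inert


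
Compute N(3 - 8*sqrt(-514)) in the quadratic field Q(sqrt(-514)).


N(a + b*sqrt(d)) = a^2 - d*b^2
= (3)^2 - (-514)*(-8)^2
= 9 + 32896
= 32905

32905


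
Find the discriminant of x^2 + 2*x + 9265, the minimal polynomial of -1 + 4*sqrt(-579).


The element -1 + 4*sqrt(-579) has minimal polynomial:
x^2 + 2*x + 9265
Discriminant = (2)^2 - 4*(9265)
= 4 - 37060
= -37056

-37056


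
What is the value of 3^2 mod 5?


p = 5 is prime and the exponent is (p-1)/2 = 2, so by Euler's criterion 3^2 = (3/5) = +1 or -1 mod 5.
Compute by square-and-multiply:
  2 = 2 (binary 10)
  Repeated squaring mod 5: 3^1 = 3, 3^2 = 4
  3^2 = 4 mod 5
Result 4 = p - 1 = -1 mod 5: 3 is a quadratic non-residue mod 5. As a residue in [0, p-1] the value is 4.
3^2 mod 5 = 4

4


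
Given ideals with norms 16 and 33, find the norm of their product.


N(IJ) = N(I) * N(J)
= 16 * 33
= 528

528


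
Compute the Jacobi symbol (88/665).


Compute (88/665) via quadratic reciprocity:
  pull out 2: (2/665) = +1  (since 665 mod 8 = 1)
  pull out 2: (2/665) = +1  (since 665 mod 8 = 1)
  pull out 2: (2/665) = +1  (since 665 mod 8 = 1)
  reciprocity: (11/665) -> +(665/11)
  reduce: (5/11)
  reciprocity: (5/11) -> +(11/5)
  reduce: (1/5)
  (1/5) = 1
Product of signs = 1

1


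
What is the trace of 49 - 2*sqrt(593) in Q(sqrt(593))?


Tr(a + b*sqrt(d)) = (a + b*sqrt(d)) + (a - b*sqrt(d)) = 2a
= 2 * (49)
= 98

98


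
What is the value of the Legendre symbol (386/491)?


p = 491 is prime, so compute (386/491) with the reciprocity algorithm (Jacobi-symbol steps: pull out 2s via (2/n), flip via reciprocity, reduce):
  pull out 2: (2/491) = -1  (since 491 mod 8 = 3)
  reciprocity: (193/491) -> +(491/193)
  reduce: (105/193)
  reciprocity: (105/193) -> +(193/105)
  reduce: (88/105)
  pull out 2: (2/105) = +1  (since 105 mod 8 = 1)
  pull out 2: (2/105) = +1  (since 105 mod 8 = 1)
  pull out 2: (2/105) = +1  (since 105 mod 8 = 1)
  reciprocity: (11/105) -> +(105/11)
  reduce: (6/11)
  pull out 2: (2/11) = -1  (since 11 mod 8 = 3)
  reciprocity: (3/11) -> -(11/3)
  reduce: (2/3)
  pull out 2: (2/3) = -1  (since 3 mod 8 = 3)
  (1/3) = 1
Product of signs = 1
(386/491) = 1

1


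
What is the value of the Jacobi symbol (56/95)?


Compute (56/95) via quadratic reciprocity:
  pull out 2: (2/95) = +1  (since 95 mod 8 = 7)
  pull out 2: (2/95) = +1  (since 95 mod 8 = 7)
  pull out 2: (2/95) = +1  (since 95 mod 8 = 7)
  reciprocity: (7/95) -> -(95/7)
  reduce: (4/7)
  pull out 2: (2/7) = +1  (since 7 mod 8 = 7)
  pull out 2: (2/7) = +1  (since 7 mod 8 = 7)
  (1/7) = 1
Product of signs = -1

-1


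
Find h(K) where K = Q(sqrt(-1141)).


K = Q(sqrt(-1141)). d mod 4 = 3, so D = disc(K) = 4d = -4564
h(K) equals the number of primitive reduced positive-definite forms (a, b, c) = a*x^2 + b*x*y + c*y^2 with b^2 - 4ac = D,
where reduced means |b| <= a <= c, with b >= 0 whenever |b| = a or a = c, and primitive means gcd(a, b, c) = 1.
Reduced forces 3a^2 <= |D| = 4564, so 1 <= a <= 39; b must have the parity of D, and c = (b^2 - D)/(4a) must be an integer >= a.
Enumerate a = 1..39, b in [-a, a]:
  a=1: (1, 0, 1141)  [1]
  a=2: (2, 2, 571)  [1]
  a=3..4: none
  a=5: (5, -4, 229), (5, 4, 229)  [2]
  a=6: none
  a=7: (7, 0, 163)  [1]
  a=8..9: none
  a=10: (10, -6, 115), (10, 6, 115)  [2]
  a=11: (11, -10, 106), (11, 10, 106)  [2]
  a=12: none
  a=13: (13, -8, 89), (13, 8, 89)  [2]
  a=14: (14, 14, 85)  [1]
  a=15..16: none
  a=17: (17, -14, 70), (17, 14, 70)  [2]
  a=18..21: none
  a=22: (22, -10, 53), (22, 10, 53)  [2]
  a=23: (23, -6, 50), (23, 6, 50)  [2]
  a=24: none
  a=25: (25, -6, 46), (25, 6, 46)  [2]
  a=26: (26, -18, 47), (26, 18, 47)  [2]
  a=27..33: none
  a=34: (34, -14, 35), (34, 14, 35)  [2]
  a=35..39: none
Total reduced forms: 1 + 1 + 2 + 1 + 2 + 2 + 2 + 1 + 2 + 2 + 2 + 2 + 2 + 2 = 24
h = 24

24


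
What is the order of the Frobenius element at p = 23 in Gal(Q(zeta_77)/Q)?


The Frobenius at p in Gal(Q(zeta_n)/Q) = (Z/nZ)* is the class of p, so its order is ord_77(23), the smallest k >= 1 with 23^k = 1 mod 77.
n = 77 = 7 * 11, phi(77) = 60; the order divides phi(n).
Divisors of 60: 1, 2, 3, 4, 5, 6, 10, 12, 15, 20, 30, 60
Repeated squaring mod 77: 23^1 = 23, 23^2 = 67, 23^4 = 23, 23^8 = 67, 23^16 = 23, 23^32 = 67
Test divisors in increasing order:
  k=1: 23^1 = 23 mod 77
  k=2: 23^2 = 67 mod 77
  k=3: 23^3 = 67 * 23 = 1 mod 77  <- first divisor giving 1
Order = 3

3


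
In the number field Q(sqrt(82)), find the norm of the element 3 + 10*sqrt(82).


N(a + b*sqrt(d)) = a^2 - d*b^2
= (3)^2 - (82)*(10)^2
= 9 - 8200
= -8191

-8191


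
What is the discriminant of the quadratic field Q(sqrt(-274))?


For K = Q(sqrt(d)) with d squarefree: disc(K) = d if d = 1 mod 4, and disc(K) = 4d if d = 2 or 3 mod 4.
Here d = -274, and d mod 4 = 2.
d = 2 mod 4, not 1 (O_K = Z[sqrt(d)]), so disc(K) = 4d = 4 * (-274) = -1096

-1096


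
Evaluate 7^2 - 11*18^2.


x^2 - d*y^2
= 7^2 - 11*18^2
= 49 - 3564
= -3515

-3515


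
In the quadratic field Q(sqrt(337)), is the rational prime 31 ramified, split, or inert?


K = Q(sqrt(337)). Since d mod 4 = 1, disc(K) = 337.
Check p | disc: 337 mod 31 = 27.
p does not divide disc. Compute Legendre symbol (d/p):
27^((31-1)/2) mod 31 = -1
(d/p) = -1, so p is inert: (p) stays prime with e=1, f=2, g=1.
Therefore p is inert.

inert


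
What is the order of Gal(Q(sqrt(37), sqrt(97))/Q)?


The 2 square roots of distinct primes are multiplicatively independent over Q,
so [K:Q] = 2^2 and Gal(K/Q) is isomorphic to (Z/2Z)^2.
|Gal| = 2^2 = 4

4


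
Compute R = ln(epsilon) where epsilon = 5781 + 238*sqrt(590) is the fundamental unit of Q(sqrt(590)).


epsilon = 5781 + 238*sqrt(590)
= 11561.9999
R = ln(11561.9999)
= 9.3555

9.3555


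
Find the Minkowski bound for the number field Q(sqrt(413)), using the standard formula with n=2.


d = 413, d mod 4 = 1, so disc(K) = d = 413; |disc(K)| = 413
Real quadratic field, so n = 2, s = r2 = 0, r1 = 2
M = (n!/n^n) * (4/pi)^s * sqrt(|disc(K)|) = (2!/2^2) * (4/pi)^0 * sqrt(413)
= 0.5 * 1.000000 * 20.322401
= 10.1612

10.1612


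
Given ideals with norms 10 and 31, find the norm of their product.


N(IJ) = N(I) * N(J)
= 10 * 31
= 310

310


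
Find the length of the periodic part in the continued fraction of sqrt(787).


Run the CF algorithm for sqrt(787).
a_0 = floor(sqrt(787)) = 28; set m_0=0, q_0=1.
Recurrence: m' = q*a - m,  q' = (d - m'^2)/q,  a' = floor((a_0 + m')/q').
  step 1: m=28, q=3, a=18
  step 2: m=26, q=37, a=1
  step 3: m=11, q=18, a=2
  step 4: m=25, q=9, a=5
  step 5: m=20, q=43, a=1
  step 6: m=23, q=6, a=8
  step 7: m=25, q=27, a=1
  step 8: m=2, q=29, a=1
  step 9: m=27, q=2, a=27
  step 10: m=27, q=29, a=1
  step 11: m=2, q=27, a=1
  step 12: m=25, q=6, a=8
  step 13: m=23, q=43, a=1
  step 14: m=20, q=9, a=5
  step 15: m=25, q=18, a=2
  step 16: m=11, q=37, a=1
  step 17: m=26, q=3, a=18
  step 18: m=28, q=1, a=56
a_18 = 2*a_0 = 56, so the period closes here.
sqrt(787) = [28; 18, 1, 2, 5, 1, 8, 1, 1, 27, 1, 1, 8, 1, 5, 2, 1, 18, 56]
Period length = 18

18


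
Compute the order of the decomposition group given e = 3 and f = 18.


|D_P| = e * f
= 3 * 18
= 54

54


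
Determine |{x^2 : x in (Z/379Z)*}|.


For prime p, the number of non-zero quadratic residues is (p-1)/2.
= (379-1)/2
= 189

189


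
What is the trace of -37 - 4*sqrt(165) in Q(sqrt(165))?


Tr(a + b*sqrt(d)) = (a + b*sqrt(d)) + (a - b*sqrt(d)) = 2a
= 2 * (-37)
= -74

-74


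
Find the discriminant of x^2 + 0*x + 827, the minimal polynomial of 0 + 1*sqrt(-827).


The element 0 + 1*sqrt(-827) has minimal polynomial:
x^2 + 0*x + 827
Discriminant = (0)^2 - 4*(827)
= 0 - 3308
= -3308

-3308


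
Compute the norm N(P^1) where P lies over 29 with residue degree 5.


N(P^a) = p^(a*f)
= 29^(1*5)
= 29^5
= 20511149

20511149


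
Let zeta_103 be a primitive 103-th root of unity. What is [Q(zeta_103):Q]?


The degree equals Euler's totient phi(103).
103 = 103
phi(103) = 102

102


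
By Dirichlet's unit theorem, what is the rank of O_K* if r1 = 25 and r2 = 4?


By Dirichlet's unit theorem:
rank = r1 + r2 - 1
= 25 + 4 - 1
= 28

28
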